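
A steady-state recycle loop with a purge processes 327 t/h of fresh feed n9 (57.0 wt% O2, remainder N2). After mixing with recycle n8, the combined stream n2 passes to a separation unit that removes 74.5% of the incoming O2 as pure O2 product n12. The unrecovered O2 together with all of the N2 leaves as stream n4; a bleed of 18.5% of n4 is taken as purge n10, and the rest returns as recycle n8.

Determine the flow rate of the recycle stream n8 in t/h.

668.3 t/h

N2 enters only via n9 and leaves only via the purge: 327×0.430 = 0.185×(N2 in n4), and the separation unit passes all N2, so N2 in n2 = N2 in n4 = 760.05 t/h.
O2 in n2: m_A = 327×0.570 + (1−0.185)·(1−0.745)·m_A, so m_A = 186.39/0.7922 = 235.29 t/h.
n4 = (1−0.745)×235.29 + 760.05 = 820.05 t/h.
Recycle n8 = (1−0.185)×820.05 = 668.34 t/h.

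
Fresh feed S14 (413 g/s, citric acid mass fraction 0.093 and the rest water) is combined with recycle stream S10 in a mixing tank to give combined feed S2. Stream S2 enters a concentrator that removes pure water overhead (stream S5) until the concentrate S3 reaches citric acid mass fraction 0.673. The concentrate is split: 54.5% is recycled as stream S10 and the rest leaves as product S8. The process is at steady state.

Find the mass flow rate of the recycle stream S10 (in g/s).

68.36 g/s

Overall citric acid balance (none leaves overhead): citric acid in fresh feed = citric acid in product, i.e. 413×0.093 = (1−0.545)·S3·0.673.
S3 = 38.409/(0.673×0.455) = 125.43 g/s.
Recycle S10 = 0.545×125.43 = 68.36 g/s.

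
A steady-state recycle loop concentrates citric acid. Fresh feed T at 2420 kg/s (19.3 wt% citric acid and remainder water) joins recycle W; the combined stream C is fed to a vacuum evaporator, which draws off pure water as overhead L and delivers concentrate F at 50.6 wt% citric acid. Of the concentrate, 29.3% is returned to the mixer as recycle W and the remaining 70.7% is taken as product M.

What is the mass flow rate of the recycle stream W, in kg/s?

382.5 kg/s

Overall citric acid balance (none leaves overhead): citric acid in fresh feed = citric acid in product, i.e. 2420×0.193 = (1−0.293)·F·0.506.
F = 467.06/(0.506×0.707) = 1305.6 kg/s.
Recycle W = 0.293×1305.6 = 382.53 kg/s.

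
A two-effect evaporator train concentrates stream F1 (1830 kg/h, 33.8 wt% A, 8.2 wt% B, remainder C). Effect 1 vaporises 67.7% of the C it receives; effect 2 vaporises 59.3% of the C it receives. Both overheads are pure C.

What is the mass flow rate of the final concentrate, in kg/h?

C in feed = 1830×0.580 = 1061.4 kg/h.
After stage 1: C left = (1−0.677)×1061.4 = 342.83; stream total = 1111.4 kg/h.
After stage 2: C left = (1−0.593)×342.83 = 139.53; final concentrate = 908.13 kg/h.

908.1 kg/h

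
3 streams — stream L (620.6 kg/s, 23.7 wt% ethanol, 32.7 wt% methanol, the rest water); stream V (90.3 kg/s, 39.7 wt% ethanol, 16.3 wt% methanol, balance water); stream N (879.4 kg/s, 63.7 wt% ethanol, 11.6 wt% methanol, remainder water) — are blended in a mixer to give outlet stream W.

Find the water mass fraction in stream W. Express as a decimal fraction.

0.332

Total flow out = 620.6 + 90.3 + 879.4 = 1590.3 kg/s.
water in = 620.6×0.436 + 90.3×0.440 + 879.4×0.247 = 527.53 kg/s.
water mass fraction in W = 527.53/1590.3 = 0.332.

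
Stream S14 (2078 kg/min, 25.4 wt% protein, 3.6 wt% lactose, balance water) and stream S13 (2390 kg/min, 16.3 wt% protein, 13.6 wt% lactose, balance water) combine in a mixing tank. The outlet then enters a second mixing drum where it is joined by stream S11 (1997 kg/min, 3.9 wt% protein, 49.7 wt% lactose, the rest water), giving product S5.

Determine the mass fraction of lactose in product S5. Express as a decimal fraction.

0.2154

Overall, product flow = 6465 kg/min.
lactose in = 2078×0.036 + 2390×0.136 + 1997×0.497 = 1392.4 kg/min.
lactose fraction in S5 = 0.2154.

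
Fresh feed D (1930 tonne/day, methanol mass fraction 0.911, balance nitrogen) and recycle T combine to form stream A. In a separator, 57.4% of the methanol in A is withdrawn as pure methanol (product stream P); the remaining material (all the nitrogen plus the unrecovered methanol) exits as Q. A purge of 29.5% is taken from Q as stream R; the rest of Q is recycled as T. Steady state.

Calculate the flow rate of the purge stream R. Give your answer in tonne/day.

nitrogen enters only via D and leaves only via the purge: 1930×0.089 = 0.295×(nitrogen in Q), and the separator passes all nitrogen, so nitrogen in A = nitrogen in Q = 582.27 tonne/day.
methanol in A: m_A = 1930×0.911 + (1−0.295)·(1−0.574)·m_A, so m_A = 1758.2/0.6997 = 2512.9 tonne/day.
Q = (1−0.574)×2512.9 + 582.27 = 1652.8 tonne/day.
Purge R = 0.295×1652.8 = 487.57 tonne/day.

487.6 tonne/day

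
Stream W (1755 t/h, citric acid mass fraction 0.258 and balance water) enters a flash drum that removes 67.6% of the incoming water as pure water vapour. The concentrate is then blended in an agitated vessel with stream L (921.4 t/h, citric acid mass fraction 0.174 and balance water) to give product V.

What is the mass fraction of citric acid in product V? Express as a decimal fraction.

Vapour removed = 0.676×0.742×1755 = 880.29 t/h; concentrate = 874.71 t/h.
citric acid reaching the mixer = 452.79 (from concentrate) + 921.4×0.174 = 613.11 t/h.
Product flow = 874.71 + 921.4 = 1796.1 t/h; citric acid fraction = 0.341.

0.341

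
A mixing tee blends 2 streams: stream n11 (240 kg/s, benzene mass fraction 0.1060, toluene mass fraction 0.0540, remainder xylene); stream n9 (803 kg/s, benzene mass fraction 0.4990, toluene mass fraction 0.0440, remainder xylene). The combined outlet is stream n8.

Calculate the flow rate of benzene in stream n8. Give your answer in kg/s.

benzene out = benzene in = 240×0.106 + 803×0.499 = 426.14 kg/s.

426.1 kg/s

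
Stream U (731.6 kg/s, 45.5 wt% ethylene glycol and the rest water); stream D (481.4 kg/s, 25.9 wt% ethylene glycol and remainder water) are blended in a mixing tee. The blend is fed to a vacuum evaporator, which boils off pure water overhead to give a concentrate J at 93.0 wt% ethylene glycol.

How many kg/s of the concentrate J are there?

ethylene glycol entering = 731.6×0.455 + 481.4×0.259 = 457.56 kg/s.
All ethylene glycol reports to J, so J = 457.56/0.930 = 492 kg/s.

492 kg/s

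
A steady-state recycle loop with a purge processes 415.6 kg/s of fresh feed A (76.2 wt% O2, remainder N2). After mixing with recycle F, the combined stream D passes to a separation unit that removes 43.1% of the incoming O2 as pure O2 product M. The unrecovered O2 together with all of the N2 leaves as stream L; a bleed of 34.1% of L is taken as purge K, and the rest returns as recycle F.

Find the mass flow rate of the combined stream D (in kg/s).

N2 enters only via A and leaves only via the purge: 415.6×0.238 = 0.341×(N2 in L), and the separation unit passes all N2, so N2 in D = N2 in L = 290.07 kg/s.
O2 in D: m_A = 415.6×0.762 + (1−0.341)·(1−0.431)·m_A, so m_A = 316.69/0.6250 = 506.68 kg/s.
D = 506.68 + 290.07 = 796.74 kg/s.

796.7 kg/s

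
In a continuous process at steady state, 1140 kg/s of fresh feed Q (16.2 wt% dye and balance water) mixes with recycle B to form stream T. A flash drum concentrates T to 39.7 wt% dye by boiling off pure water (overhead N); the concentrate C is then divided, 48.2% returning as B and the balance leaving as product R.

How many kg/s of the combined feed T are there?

1573 kg/s

Overall dye balance (none leaves overhead): dye in fresh feed = dye in product, i.e. 1140×0.162 = (1−0.482)·C·0.397.
C = 184.68/(0.397×0.518) = 898.05 kg/s.
Recycle B = 0.482×898.05 = 432.86 kg/s.
Combined feed T = 1140 + 432.86 = 1572.9 kg/s.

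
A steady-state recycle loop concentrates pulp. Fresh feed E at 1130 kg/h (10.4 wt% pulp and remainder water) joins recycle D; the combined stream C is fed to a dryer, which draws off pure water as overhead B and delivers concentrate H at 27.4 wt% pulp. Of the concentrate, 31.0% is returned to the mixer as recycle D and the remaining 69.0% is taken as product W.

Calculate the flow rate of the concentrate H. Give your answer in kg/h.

Overall pulp balance (none leaves overhead): pulp in fresh feed = pulp in product, i.e. 1130×0.104 = (1−0.310)·H·0.274.
H = 117.52/(0.274×0.690) = 621.6 kg/h.

621.6 kg/h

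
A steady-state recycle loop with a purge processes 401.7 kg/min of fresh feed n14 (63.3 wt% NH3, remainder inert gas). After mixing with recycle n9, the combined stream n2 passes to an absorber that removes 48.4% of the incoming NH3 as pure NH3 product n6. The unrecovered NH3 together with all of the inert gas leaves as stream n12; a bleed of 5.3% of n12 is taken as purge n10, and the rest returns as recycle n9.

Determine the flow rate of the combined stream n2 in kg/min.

3279 kg/min

inert gas enters only via n14 and leaves only via the purge: 401.7×0.367 = 0.053×(inert gas in n12), and the absorber passes all inert gas, so inert gas in n2 = inert gas in n12 = 2781.6 kg/min.
NH3 in n2: m_A = 401.7×0.633 + (1−0.053)·(1−0.484)·m_A, so m_A = 254.28/0.5113 = 497.27 kg/min.
n2 = 497.27 + 2781.6 = 3278.8 kg/min.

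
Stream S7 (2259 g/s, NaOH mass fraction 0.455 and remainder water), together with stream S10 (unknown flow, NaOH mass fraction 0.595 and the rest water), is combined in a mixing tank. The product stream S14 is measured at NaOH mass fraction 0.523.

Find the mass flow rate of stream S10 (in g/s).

2134 g/s

Let S10 be the unknown flow. Total out = 2259 + S10.
NaOH balance: 1027.8 + 0.595·S10 = 0.523·(2259 + S10)
(0.595 − 0.523)·S10 = 0.523×2259 − 1027.8 = 153.61
S10 = 153.61 / 0.072 = 2133.5 g/s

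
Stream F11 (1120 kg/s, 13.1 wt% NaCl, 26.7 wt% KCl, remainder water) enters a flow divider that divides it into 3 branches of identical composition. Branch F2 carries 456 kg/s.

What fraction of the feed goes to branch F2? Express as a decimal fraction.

0.407

Fraction to F2 = 456/1120 = 0.4071.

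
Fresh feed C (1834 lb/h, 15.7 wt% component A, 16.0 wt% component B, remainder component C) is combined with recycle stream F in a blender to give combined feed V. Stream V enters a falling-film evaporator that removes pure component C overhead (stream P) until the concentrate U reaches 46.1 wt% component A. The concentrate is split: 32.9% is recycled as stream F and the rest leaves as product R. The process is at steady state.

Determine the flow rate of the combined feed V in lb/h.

2140 lb/h

Overall component A balance (none leaves overhead): component A in fresh feed = component A in product, i.e. 1834×0.157 = (1−0.329)·U·0.461.
U = 287.94/(0.461×0.671) = 930.84 lb/h.
Recycle F = 0.329×930.84 = 306.25 lb/h.
Combined feed V = 1834 + 306.25 = 2140.2 lb/h.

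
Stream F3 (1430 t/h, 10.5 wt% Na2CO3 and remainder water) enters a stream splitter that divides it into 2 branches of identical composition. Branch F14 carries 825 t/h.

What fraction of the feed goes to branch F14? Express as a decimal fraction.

Fraction to F14 = 825/1430 = 0.5769.

0.577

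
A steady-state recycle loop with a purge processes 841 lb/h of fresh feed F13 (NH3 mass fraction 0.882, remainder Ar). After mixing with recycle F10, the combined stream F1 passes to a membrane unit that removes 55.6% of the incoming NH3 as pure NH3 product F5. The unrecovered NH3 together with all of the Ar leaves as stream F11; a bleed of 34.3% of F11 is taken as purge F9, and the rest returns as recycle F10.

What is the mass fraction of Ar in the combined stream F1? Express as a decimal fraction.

0.216

Ar enters only via F13 and leaves only via the purge: 841×0.118 = 0.343×(Ar in F11), and the membrane unit passes all Ar, so Ar in F1 = Ar in F11 = 289.32 lb/h.
NH3 in F1: m_A = 841×0.882 + (1−0.343)·(1−0.556)·m_A, so m_A = 741.76/0.7083 = 1047.3 lb/h.
F1 = 1047.3 + 289.32 = 1336.6 lb/h.
Ar fraction in F1 = 289.32/1336.6 = 0.216.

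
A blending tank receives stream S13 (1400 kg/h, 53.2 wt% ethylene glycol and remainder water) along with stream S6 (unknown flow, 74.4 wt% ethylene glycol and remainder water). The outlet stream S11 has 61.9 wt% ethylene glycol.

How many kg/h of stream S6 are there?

Let S6 be the unknown flow. Total out = 1400 + S6.
ethylene glycol balance: 744.8 + 0.744·S6 = 0.619·(1400 + S6)
(0.744 − 0.619)·S6 = 0.619×1400 − 744.8 = 121.8
S6 = 121.8 / 0.125 = 974.4 kg/h

974.4 kg/h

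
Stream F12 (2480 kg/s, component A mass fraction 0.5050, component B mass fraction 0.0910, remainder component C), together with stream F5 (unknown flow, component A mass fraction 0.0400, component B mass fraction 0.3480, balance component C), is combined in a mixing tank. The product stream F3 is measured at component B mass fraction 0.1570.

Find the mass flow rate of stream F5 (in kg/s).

857 kg/s

Let F5 be the unknown flow. Total out = 2480 + F5.
component B balance: 225.68 + 0.348·F5 = 0.157·(2480 + F5)
(0.348 − 0.157)·F5 = 0.157×2480 − 225.68 = 163.68
F5 = 163.68 / 0.191 = 856.96 kg/s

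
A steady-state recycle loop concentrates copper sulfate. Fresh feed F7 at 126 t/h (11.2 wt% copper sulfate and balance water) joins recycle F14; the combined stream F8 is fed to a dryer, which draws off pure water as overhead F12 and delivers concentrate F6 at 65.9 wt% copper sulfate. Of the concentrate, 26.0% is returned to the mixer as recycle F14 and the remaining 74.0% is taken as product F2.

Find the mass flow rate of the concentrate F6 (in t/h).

28.94 t/h

Overall copper sulfate balance (none leaves overhead): copper sulfate in fresh feed = copper sulfate in product, i.e. 126×0.112 = (1−0.260)·F6·0.659.
F6 = 14.112/(0.659×0.740) = 28.938 t/h.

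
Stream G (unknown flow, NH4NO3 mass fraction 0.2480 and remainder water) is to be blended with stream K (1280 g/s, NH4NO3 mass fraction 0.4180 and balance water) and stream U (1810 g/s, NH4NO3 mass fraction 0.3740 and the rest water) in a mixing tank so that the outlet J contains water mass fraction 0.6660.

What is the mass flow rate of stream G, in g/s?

Let G be the unknown flow. Total out = 3090 + G.
water balance: 1878 + 0.752·G = 0.666·(3090 + G)
(0.752 − 0.666)·G = 0.666×3090 − 1878 = 179.92
G = 179.92 / 0.086 = 2092.1 g/s

2092 g/s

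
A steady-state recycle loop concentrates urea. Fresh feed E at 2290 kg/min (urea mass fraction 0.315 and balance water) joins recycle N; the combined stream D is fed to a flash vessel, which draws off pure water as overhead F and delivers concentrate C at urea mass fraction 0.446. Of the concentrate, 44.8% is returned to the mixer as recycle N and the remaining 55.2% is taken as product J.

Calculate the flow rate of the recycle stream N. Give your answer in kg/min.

1313 kg/min

Overall urea balance (none leaves overhead): urea in fresh feed = urea in product, i.e. 2290×0.315 = (1−0.448)·C·0.446.
C = 721.35/(0.446×0.552) = 2930 kg/min.
Recycle N = 0.448×2930 = 1312.7 kg/min.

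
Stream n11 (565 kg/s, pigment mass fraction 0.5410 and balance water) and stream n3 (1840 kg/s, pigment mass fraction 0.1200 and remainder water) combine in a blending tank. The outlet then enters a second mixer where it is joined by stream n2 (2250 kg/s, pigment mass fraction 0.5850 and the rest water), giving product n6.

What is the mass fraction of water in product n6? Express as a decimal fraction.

Overall, product flow = 4655 kg/s.
water in = 565×0.459 + 1840×0.880 + 2250×0.415 = 2812.3 kg/s.
water fraction in n6 = 0.6041.

0.6041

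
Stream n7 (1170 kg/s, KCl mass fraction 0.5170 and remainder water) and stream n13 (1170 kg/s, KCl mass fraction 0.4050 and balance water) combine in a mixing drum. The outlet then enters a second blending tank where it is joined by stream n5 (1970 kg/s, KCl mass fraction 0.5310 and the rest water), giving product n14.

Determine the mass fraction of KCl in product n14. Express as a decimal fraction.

Overall, product flow = 4310 kg/s.
KCl in = 1170×0.517 + 1170×0.405 + 1970×0.531 = 2124.8 kg/s.
KCl fraction in n14 = 0.4930.

0.4930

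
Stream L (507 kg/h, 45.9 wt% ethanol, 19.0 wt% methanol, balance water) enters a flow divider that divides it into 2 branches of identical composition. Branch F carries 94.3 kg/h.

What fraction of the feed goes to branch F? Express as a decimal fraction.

0.186

Fraction to F = 94.3/507 = 0.1860.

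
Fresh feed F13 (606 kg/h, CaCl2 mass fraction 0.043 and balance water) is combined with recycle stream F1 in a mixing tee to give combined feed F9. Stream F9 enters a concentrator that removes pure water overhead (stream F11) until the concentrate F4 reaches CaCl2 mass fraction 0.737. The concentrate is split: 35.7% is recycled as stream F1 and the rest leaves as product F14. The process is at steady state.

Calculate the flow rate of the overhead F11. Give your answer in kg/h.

Overall CaCl2 balance (none leaves overhead): CaCl2 in fresh feed = CaCl2 in product, i.e. 606×0.043 = (1−0.357)·F4·0.737.
F4 = 26.058/(0.737×0.643) = 54.987 kg/h.
Recycle F1 = 0.357×54.987 = 19.63 kg/h.
Combined feed F9 = 606 + 19.63 = 625.63 kg/h.
Overhead F11 = F9 − F4 = 625.63 − 54.987 = 570.64 kg/h.

570.6 kg/h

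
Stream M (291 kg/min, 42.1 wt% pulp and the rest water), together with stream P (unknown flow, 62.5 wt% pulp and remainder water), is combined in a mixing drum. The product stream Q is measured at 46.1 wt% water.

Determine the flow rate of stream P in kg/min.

Let P be the unknown flow. Total out = 291 + P.
water balance: 168.49 + 0.375·P = 0.461·(291 + P)
(0.375 − 0.461)·P = 0.461×291 − 168.49 = -34.338
P = -34.338 / -0.086 = 399.28 kg/min

399.3 kg/min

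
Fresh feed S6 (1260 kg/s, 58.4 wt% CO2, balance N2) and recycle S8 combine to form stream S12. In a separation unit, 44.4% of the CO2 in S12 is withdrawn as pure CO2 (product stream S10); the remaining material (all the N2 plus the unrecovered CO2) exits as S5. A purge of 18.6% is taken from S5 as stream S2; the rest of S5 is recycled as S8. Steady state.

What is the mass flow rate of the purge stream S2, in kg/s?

663.2 kg/s

N2 enters only via S6 and leaves only via the purge: 1260×0.416 = 0.186×(N2 in S5), and the separation unit passes all N2, so N2 in S12 = N2 in S5 = 2818.1 kg/s.
CO2 in S12: m_A = 1260×0.584 + (1−0.186)·(1−0.444)·m_A, so m_A = 735.84/0.5474 = 1344.2 kg/s.
S5 = (1−0.444)×1344.2 + 2818.1 = 3565.4 kg/s.
Purge S2 = 0.186×3565.4 = 663.17 kg/s.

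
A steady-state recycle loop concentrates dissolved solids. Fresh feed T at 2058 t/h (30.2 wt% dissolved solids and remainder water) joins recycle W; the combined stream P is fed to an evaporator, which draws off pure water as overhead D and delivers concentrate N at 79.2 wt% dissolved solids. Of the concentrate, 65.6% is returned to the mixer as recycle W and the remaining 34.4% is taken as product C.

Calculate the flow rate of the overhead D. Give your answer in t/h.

1273 t/h

Overall dissolved solids balance (none leaves overhead): dissolved solids in fresh feed = dissolved solids in product, i.e. 2058×0.302 = (1−0.656)·N·0.792.
N = 621.52/(0.792×0.344) = 2281.2 t/h.
Recycle W = 0.656×2281.2 = 1496.5 t/h.
Combined feed P = 2058 + 1496.5 = 3554.5 t/h.
Overhead D = P − N = 3554.5 − 2281.2 = 1273.3 t/h.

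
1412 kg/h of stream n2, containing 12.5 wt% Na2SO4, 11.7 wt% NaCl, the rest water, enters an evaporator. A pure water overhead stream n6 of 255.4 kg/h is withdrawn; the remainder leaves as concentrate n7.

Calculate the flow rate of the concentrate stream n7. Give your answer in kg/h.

1157 kg/h

Concentrate = 1412 − 255.4 = 1156.6 kg/h.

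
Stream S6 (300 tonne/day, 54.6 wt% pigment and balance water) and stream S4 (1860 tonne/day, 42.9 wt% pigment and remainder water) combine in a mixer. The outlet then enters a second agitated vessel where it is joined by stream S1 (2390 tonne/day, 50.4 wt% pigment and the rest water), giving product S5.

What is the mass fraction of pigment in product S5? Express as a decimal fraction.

0.476

Overall, product flow = 4550 tonne/day.
pigment in = 300×0.546 + 1860×0.429 + 2390×0.504 = 2166.3 tonne/day.
pigment fraction in S5 = 0.476.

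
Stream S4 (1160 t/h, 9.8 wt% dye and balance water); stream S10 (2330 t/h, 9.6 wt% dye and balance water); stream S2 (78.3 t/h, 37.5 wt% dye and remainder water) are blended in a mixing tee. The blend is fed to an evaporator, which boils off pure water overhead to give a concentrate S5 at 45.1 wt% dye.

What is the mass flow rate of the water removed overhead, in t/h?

dye entering = 1160×0.098 + 2330×0.096 + 78.3×0.375 = 366.72 t/h.
All dye reports to S5, so S5 = 366.72/0.451 = 813.13 t/h.
Total feed = 3568.3 t/h; overhead = 3568.3 − 813.13 = 2755.2 t/h.

2755 t/h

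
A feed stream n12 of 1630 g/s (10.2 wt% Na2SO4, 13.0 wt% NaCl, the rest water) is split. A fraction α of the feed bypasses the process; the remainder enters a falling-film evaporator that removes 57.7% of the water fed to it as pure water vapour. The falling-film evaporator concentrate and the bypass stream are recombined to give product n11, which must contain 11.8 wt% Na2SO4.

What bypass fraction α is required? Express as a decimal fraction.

0.694

All 1630×0.102 = 166.26 g/s of Na2SO4 reaches n11, so n11 = 166.26/0.118 = 1409 g/s and vapour = 221.02 g/s.
The evaporator receives (1−α)·1630 of feed at 0.768 water and removes 0.577 of that water:
0.577×0.768×(1−α)×1630 = 221.02
(1−α) = 221.02/722.31 = 0.3060;  α = 0.6940.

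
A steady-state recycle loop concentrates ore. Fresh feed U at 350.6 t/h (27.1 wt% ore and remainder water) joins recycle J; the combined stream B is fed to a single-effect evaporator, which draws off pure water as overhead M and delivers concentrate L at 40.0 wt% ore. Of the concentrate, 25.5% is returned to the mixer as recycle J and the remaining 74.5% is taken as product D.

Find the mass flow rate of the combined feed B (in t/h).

431.9 t/h

Overall ore balance (none leaves overhead): ore in fresh feed = ore in product, i.e. 350.6×0.271 = (1−0.255)·L·0.400.
L = 95.013/(0.400×0.745) = 318.83 t/h.
Recycle J = 0.255×318.83 = 81.303 t/h.
Combined feed B = 350.6 + 81.303 = 431.9 t/h.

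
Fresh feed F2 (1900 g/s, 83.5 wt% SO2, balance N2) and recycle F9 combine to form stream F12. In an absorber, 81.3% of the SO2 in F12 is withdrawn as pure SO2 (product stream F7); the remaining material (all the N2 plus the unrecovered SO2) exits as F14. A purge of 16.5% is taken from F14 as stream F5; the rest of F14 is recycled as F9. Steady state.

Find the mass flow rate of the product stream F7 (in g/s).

SO2 in F12: m_A = 1900×0.835 + (1−0.165)·(1−0.813)·m_A, so m_A = 1586.5/0.8439 = 1880.1 g/s.
Product F7 = 0.813×1880.1 = 1528.5 g/s.

1528 g/s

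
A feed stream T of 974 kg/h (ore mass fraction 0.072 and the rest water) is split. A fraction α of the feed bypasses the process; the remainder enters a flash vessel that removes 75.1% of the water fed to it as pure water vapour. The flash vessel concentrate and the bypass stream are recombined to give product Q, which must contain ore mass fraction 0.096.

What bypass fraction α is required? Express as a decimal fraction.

0.641

All 974×0.072 = 70.128 kg/h of ore reaches Q, so Q = 70.128/0.096 = 730.5 kg/h and vapour = 243.5 kg/h.
The evaporator receives (1−α)·974 of feed at 0.928 water and removes 0.751 of that water:
0.751×0.928×(1−α)×974 = 243.5
(1−α) = 243.5/678.81 = 0.3587;  α = 0.6413.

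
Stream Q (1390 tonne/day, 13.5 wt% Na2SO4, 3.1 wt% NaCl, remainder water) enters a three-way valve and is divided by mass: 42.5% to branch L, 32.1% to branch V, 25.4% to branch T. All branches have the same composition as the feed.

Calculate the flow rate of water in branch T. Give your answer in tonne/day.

Branch T total = 0.254×1390 = 353.06 tonne/day.
water in T = 0.834×353.06 = 294.45 tonne/day.

294.5 tonne/day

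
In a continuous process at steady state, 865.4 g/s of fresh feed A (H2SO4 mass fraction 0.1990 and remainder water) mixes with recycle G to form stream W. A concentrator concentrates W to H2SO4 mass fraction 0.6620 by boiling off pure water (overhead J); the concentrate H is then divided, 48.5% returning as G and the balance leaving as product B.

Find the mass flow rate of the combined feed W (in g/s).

Overall H2SO4 balance (none leaves overhead): H2SO4 in fresh feed = H2SO4 in product, i.e. 865.4×0.199 = (1−0.485)·H·0.662.
H = 172.21/(0.662×0.515) = 505.13 g/s.
Recycle G = 0.485×505.13 = 244.99 g/s.
Combined feed W = 865.4 + 244.99 = 1110.4 g/s.

1110 g/s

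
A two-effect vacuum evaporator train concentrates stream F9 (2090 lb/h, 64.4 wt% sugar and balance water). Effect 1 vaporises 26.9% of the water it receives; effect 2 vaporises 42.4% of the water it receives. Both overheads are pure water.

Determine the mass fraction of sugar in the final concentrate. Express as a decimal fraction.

0.811

water in feed = 2090×0.356 = 744.04 lb/h.
After stage 1: water left = (1−0.269)×744.04 = 543.89; stream total = 1889.9 lb/h.
After stage 2: water left = (1−0.424)×543.89 = 313.28; final concentrate = 1659.2 lb/h.
sugar fraction = 1346/1659.2 = 0.811.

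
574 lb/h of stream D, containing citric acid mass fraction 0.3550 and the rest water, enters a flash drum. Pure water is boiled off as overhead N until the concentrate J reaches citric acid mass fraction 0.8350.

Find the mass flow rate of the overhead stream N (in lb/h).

330 lb/h

citric acid is conserved: 574×0.355 = 203.77 lb/h all reports to the concentrate.
Concentrate = 203.77/(target fraction) = 244.04 lb/h.
Overhead = 574 − 244.04 = 329.96 lb/h.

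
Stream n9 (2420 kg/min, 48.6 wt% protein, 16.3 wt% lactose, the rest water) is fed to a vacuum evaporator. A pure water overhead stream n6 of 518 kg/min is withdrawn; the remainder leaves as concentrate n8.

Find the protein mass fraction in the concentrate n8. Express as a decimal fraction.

protein is not removed: 2420×0.486 = 1176.1 kg/min of protein enters n8.
Concentrate = 2420 − 518 = 1902 kg/min.
Mass fraction = 1176.1/1902 = 0.6184.

0.6184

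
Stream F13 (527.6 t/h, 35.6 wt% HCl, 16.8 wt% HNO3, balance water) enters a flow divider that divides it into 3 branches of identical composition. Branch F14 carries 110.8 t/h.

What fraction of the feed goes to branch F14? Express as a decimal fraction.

0.210

Fraction to F14 = 110.8/527.6 = 0.2100.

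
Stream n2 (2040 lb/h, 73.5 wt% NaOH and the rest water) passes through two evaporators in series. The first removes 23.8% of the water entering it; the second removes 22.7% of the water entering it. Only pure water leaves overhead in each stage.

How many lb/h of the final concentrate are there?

water in feed = 2040×0.265 = 540.6 lb/h.
After stage 1: water left = (1−0.238)×540.6 = 411.94; stream total = 1911.3 lb/h.
After stage 2: water left = (1−0.227)×411.94 = 318.43; final concentrate = 1817.8 lb/h.

1818 lb/h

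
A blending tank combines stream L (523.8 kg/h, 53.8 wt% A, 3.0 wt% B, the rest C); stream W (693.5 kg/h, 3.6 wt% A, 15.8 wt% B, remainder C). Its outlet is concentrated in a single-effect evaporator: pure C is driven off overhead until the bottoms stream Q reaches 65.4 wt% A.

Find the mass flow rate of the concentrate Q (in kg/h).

A entering = 523.8×0.538 + 693.5×0.036 = 306.77 kg/h.
All A reports to Q, so Q = 306.77/0.654 = 469.07 kg/h.

469.1 kg/h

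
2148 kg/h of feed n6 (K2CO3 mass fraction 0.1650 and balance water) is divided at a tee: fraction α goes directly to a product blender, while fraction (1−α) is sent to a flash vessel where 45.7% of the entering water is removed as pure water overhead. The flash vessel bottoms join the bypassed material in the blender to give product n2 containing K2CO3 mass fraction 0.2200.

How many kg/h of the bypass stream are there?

All 2148×0.165 = 354.42 kg/h of K2CO3 reaches n2, so n2 = 354.42/0.220 = 1611 kg/h and vapour = 537 kg/h.
The evaporator receives (1−α)·2148 of feed at 0.835 water and removes 0.457 of that water:
0.457×0.835×(1−α)×2148 = 537
(1−α) = 537/819.67 = 0.6551;  α = 0.3449.
Bypass flow = 0.3449×2148 = 740.75 kg/h.

740.7 kg/h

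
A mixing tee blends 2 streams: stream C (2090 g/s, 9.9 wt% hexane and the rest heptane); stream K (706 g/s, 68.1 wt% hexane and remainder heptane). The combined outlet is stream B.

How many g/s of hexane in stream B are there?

687.7 g/s

hexane out = hexane in = 2090×0.099 + 706×0.681 = 687.7 g/s.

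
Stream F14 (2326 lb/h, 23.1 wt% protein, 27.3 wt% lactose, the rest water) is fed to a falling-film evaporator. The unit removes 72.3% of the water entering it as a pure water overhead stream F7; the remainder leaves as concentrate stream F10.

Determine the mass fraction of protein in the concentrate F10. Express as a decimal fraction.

0.360

protein is not removed: 2326×0.231 = 537.31 lb/h of protein enters F10.
water entering = 2326×0.496 = 1153.7 lb/h; overhead removed = 0.723×1153.7 = 834.12 lb/h.
Concentrate = 2326 − 834.12 = 1491.9 lb/h.
Mass fraction = 537.31/1491.9 = 0.360.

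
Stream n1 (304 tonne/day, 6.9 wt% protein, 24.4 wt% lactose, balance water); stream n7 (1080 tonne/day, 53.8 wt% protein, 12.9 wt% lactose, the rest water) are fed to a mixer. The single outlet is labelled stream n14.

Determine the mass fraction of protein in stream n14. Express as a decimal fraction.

Total flow out = 304 + 1080 = 1384 tonne/day.
protein in = 304×0.069 + 1080×0.538 = 602.02 tonne/day.
protein mass fraction in n14 = 602.02/1384 = 0.435.

0.435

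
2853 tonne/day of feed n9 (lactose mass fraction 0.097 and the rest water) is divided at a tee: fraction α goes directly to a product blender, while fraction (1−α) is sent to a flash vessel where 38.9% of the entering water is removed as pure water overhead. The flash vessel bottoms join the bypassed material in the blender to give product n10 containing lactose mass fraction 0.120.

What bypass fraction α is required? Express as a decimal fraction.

All 2853×0.097 = 276.74 tonne/day of lactose reaches n10, so n10 = 276.74/0.120 = 2306.2 tonne/day and vapour = 546.82 tonne/day.
The evaporator receives (1−α)·2853 of feed at 0.903 water and removes 0.389 of that water:
0.389×0.903×(1−α)×2853 = 546.82
(1−α) = 546.82/1002.2 = 0.5456;  α = 0.4544.

0.454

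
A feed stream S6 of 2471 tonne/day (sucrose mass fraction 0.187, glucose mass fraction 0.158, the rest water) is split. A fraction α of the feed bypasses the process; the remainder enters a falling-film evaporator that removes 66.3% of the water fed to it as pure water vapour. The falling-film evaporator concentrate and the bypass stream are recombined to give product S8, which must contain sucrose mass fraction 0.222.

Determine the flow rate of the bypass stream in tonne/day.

1574 tonne/day

All 2471×0.187 = 462.08 tonne/day of sucrose reaches S8, so S8 = 462.08/0.222 = 2081.4 tonne/day and vapour = 389.57 tonne/day.
The evaporator receives (1−α)·2471 of feed at 0.655 water and removes 0.663 of that water:
0.663×0.655×(1−α)×2471 = 389.57
(1−α) = 389.57/1073.1 = 0.3630;  α = 0.6370.
Bypass flow = 0.6370×2471 = 1573.9 tonne/day.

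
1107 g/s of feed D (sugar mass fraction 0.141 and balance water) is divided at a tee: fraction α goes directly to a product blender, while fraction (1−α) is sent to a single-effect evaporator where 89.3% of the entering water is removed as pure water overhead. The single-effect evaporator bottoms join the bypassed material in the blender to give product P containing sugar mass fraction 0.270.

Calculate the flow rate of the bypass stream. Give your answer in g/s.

417.5 g/s

All 1107×0.141 = 156.09 g/s of sugar reaches P, so P = 156.09/0.270 = 578.1 g/s and vapour = 528.9 g/s.
The evaporator receives (1−α)·1107 of feed at 0.859 water and removes 0.893 of that water:
0.893×0.859×(1−α)×1107 = 528.9
(1−α) = 528.9/849.17 = 0.6228;  α = 0.3772.
Bypass flow = 0.3772×1107 = 417.51 g/s.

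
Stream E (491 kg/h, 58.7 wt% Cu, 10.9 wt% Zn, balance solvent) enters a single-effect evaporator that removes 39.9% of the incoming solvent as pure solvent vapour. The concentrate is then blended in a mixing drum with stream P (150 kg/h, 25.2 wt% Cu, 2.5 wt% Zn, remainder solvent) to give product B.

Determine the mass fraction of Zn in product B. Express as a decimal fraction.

0.098

Vapour removed = 0.399×0.304×491 = 59.556 kg/h; concentrate = 431.44 kg/h.
Zn reaching the mixer = 53.519 (from concentrate) + 150×0.025 = 57.269 kg/h.
Product flow = 431.44 + 150 = 581.44 kg/h; Zn fraction = 0.098.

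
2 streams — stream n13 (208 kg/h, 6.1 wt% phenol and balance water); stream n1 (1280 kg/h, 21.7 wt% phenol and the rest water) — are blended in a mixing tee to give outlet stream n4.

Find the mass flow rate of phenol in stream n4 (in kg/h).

phenol out = phenol in = 208×0.061 + 1280×0.217 = 290.45 kg/h.

290.4 kg/h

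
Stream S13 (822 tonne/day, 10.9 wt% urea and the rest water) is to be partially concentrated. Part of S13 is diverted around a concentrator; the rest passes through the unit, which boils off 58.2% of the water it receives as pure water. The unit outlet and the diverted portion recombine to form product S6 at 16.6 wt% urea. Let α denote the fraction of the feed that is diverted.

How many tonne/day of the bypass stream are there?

277.7 tonne/day

All 822×0.109 = 89.598 tonne/day of urea reaches S6, so S6 = 89.598/0.166 = 539.75 tonne/day and vapour = 282.25 tonne/day.
The evaporator receives (1−α)·822 of feed at 0.891 water and removes 0.582 of that water:
0.582×0.891×(1−α)×822 = 282.25
(1−α) = 282.25/426.26 = 0.6622;  α = 0.3378.
Bypass flow = 0.3378×822 = 277.7 tonne/day.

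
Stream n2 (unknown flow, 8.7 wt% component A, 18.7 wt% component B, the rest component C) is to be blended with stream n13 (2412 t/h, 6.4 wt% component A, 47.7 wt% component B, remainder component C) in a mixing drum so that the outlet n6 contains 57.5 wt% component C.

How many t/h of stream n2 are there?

1853 t/h

Let n2 be the unknown flow. Total out = 2412 + n2.
component C balance: 1107.1 + 0.726·n2 = 0.575·(2412 + n2)
(0.726 − 0.575)·n2 = 0.575×2412 − 1107.1 = 279.79
n2 = 279.79 / 0.151 = 1852.9 t/h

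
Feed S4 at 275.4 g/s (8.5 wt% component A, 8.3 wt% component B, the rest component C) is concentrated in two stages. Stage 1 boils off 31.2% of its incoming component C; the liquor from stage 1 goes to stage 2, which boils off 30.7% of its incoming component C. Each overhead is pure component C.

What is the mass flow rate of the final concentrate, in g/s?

155.5 g/s

component C in feed = 275.4×0.832 = 229.13 g/s.
After stage 1: component C left = (1−0.312)×229.13 = 157.64; stream total = 203.91 g/s.
After stage 2: component C left = (1−0.307)×157.64 = 109.25; final concentrate = 155.51 g/s.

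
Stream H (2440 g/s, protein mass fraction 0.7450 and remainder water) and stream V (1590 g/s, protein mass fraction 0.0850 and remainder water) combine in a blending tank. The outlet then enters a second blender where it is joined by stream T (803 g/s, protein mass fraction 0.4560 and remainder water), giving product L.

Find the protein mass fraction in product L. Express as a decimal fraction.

0.4799

Overall, product flow = 4833 g/s.
protein in = 2440×0.745 + 1590×0.085 + 803×0.456 = 2319.1 g/s.
protein fraction in L = 0.4799.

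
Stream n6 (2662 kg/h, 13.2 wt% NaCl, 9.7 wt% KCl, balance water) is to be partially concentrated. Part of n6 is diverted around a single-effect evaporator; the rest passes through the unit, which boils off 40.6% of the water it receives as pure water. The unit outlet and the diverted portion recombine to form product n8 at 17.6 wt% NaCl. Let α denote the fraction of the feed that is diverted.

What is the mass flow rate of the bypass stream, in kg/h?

536 kg/h

All 2662×0.132 = 351.38 kg/h of NaCl reaches n8, so n8 = 351.38/0.176 = 1996.5 kg/h and vapour = 665.5 kg/h.
The evaporator receives (1−α)·2662 of feed at 0.771 water and removes 0.406 of that water:
0.406×0.771×(1−α)×2662 = 665.5
(1−α) = 665.5/833.28 = 0.7987;  α = 0.2013.
Bypass flow = 0.2013×2662 = 535.98 kg/h.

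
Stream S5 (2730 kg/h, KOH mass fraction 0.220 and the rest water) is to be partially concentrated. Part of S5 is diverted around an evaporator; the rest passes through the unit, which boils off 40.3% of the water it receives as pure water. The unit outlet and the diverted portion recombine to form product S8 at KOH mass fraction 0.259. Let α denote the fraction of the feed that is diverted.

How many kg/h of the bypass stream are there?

1422 kg/h

All 2730×0.220 = 600.6 kg/h of KOH reaches S8, so S8 = 600.6/0.259 = 2318.9 kg/h and vapour = 411.08 kg/h.
The evaporator receives (1−α)·2730 of feed at 0.780 water and removes 0.403 of that water:
0.403×0.780×(1−α)×2730 = 411.08
(1−α) = 411.08/858.15 = 0.4790;  α = 0.5210.
Bypass flow = 0.5210×2730 = 1422.2 kg/h.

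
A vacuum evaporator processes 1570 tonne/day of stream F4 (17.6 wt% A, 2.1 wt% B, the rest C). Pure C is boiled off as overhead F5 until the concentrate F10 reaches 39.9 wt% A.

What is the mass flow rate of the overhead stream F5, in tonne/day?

A is conserved: 1570×0.176 = 276.32 tonne/day all reports to the concentrate.
Concentrate = 276.32/(target fraction) = 692.53 tonne/day.
Overhead = 1570 − 692.53 = 877.47 tonne/day.

877.5 tonne/day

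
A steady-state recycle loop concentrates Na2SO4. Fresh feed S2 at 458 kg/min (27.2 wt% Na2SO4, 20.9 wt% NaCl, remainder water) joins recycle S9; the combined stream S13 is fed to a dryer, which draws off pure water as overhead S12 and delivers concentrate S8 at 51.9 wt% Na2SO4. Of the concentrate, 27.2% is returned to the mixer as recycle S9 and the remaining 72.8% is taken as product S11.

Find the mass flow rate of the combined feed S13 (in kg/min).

Overall Na2SO4 balance (none leaves overhead): Na2SO4 in fresh feed = Na2SO4 in product, i.e. 458×0.272 = (1−0.272)·S8·0.519.
S8 = 124.58/(0.519×0.728) = 329.71 kg/min.
Recycle S9 = 0.272×329.71 = 89.682 kg/min.
Combined feed S13 = 458 + 89.682 = 547.68 kg/min.

547.7 kg/min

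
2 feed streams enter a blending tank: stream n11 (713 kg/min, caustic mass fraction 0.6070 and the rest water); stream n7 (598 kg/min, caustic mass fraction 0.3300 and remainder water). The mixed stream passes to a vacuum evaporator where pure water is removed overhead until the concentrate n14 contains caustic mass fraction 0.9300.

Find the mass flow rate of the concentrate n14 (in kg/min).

677.6 kg/min

caustic entering = 713×0.607 + 598×0.330 = 630.13 kg/min.
All caustic reports to n14, so n14 = 630.13/0.930 = 677.56 kg/min.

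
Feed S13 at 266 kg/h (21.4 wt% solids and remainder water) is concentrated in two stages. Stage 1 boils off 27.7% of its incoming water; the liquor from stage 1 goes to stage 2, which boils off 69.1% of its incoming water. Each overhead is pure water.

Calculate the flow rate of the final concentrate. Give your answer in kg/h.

water in feed = 266×0.786 = 209.08 kg/h.
After stage 1: water left = (1−0.277)×209.08 = 151.16; stream total = 208.09 kg/h.
After stage 2: water left = (1−0.691)×151.16 = 46.709; final concentrate = 103.63 kg/h.

103.6 kg/h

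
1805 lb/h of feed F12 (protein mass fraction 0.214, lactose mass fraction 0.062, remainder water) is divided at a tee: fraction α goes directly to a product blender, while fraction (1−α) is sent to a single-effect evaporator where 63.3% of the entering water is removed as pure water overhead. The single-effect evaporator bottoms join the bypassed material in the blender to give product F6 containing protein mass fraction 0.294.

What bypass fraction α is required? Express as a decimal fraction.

All 1805×0.214 = 386.27 lb/h of protein reaches F6, so F6 = 386.27/0.294 = 1313.8 lb/h and vapour = 491.16 lb/h.
The evaporator receives (1−α)·1805 of feed at 0.724 water and removes 0.633 of that water:
0.633×0.724×(1−α)×1805 = 491.16
(1−α) = 491.16/827.22 = 0.5937;  α = 0.4063.

0.406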